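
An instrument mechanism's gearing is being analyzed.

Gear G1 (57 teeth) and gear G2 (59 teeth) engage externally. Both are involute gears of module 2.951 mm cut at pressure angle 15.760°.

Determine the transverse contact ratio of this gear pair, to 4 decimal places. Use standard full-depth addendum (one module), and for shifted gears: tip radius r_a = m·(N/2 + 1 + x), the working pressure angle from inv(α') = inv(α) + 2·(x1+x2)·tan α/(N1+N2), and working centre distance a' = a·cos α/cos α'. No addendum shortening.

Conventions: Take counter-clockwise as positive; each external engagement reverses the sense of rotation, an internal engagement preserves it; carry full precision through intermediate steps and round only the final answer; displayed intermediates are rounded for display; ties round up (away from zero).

2.0672

class = single-mesh tooth geometry [involute pair 57T × 59T, m = 2.951]
base radii: r_b1 = 80.941868, r_b2 = 83.781934
tip radii: r_a1 = 87.054500, r_a2 = 90.005500
no profile shift: α' = α, a' = a
action lengths: √(r_a1²−r_b1²) = 32.045279, √(r_a2²−r_b2²) = 32.887347
base pitch p_b = π·m·cos α = 8.922329
CR = (32.045279 + 32.887347 − 171.158000·sin 15.76000°)/8.922329 = 2.067248
contact ratio ≈ 2.0672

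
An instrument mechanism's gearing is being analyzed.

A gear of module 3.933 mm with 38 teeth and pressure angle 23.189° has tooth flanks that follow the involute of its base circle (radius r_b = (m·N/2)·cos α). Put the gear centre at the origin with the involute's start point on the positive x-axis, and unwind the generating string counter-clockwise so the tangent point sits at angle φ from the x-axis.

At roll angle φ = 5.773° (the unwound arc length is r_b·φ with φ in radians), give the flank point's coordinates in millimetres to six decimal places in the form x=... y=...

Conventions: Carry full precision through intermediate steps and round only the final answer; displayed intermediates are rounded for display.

x=69.037667 y=0.023397

topology: single-mesh involute geometry — m = 3.933, N = 38
pitch radius r_p = m·N/2 = 3.933·38/2 = 74.727000
base radius r_b = r_p·cos α = 74.727000·cos 23.189° = 68.689877
roll angle φ = 5.773° = 0.10075786 rad
x = r_b·(cos φ + φ·sin φ) = 69.037667
y = r_b·(sin φ − φ·cos φ) = 0.023397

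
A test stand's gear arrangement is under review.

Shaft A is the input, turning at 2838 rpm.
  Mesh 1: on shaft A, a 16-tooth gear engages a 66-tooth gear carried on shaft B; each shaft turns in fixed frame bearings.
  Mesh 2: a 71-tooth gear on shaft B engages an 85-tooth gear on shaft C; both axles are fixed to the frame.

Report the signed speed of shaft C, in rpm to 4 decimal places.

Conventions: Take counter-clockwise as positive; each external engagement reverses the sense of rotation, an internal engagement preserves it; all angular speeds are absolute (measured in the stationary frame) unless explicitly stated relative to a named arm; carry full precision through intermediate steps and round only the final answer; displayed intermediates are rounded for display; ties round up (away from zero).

recognized (3 fixed axles, 2 meshes): fixed-axis compound train
mesh 1 [16T→66T]: ω = 2838.0000×16/66 = 688.0000 rpm, sense flips to −
mesh 2 [71T→85T]: ω = 688.0000×71/85 = 574.6824 rpm, sense flips to +
signed output speed = +574.6824 rpm

+574.6824 rpm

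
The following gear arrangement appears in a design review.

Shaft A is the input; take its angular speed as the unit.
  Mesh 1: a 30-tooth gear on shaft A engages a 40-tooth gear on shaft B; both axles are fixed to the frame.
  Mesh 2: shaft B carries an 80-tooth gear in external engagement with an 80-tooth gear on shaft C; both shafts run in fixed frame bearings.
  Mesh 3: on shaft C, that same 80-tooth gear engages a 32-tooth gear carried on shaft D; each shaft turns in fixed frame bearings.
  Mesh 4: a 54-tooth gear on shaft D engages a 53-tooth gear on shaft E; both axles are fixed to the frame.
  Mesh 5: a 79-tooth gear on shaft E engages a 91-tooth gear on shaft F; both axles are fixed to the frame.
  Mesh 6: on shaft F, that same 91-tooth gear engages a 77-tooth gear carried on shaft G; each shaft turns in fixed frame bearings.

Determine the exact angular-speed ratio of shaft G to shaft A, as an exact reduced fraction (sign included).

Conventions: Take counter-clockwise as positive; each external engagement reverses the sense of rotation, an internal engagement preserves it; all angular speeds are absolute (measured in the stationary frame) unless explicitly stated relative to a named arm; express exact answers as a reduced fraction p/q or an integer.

31995/16324

class = fixed-axis compound train [6 meshes; 6 ratios multiply, 6 sense flips]
mesh 1 [30T→40T]: running ratio 3/4, sense −
mesh 2 [80T→80T]: running ratio 3/4, sense +
mesh 3 [80T→32T]: running ratio 15/8, sense −
mesh 4 [54T→53T]: running ratio 405/212, sense +
mesh 5 [79T→91T]: running ratio 31995/19292, sense −
mesh 6 [91T→77T]: running ratio 31995/16324, sense +
ω_out/ω_in = 31995/16324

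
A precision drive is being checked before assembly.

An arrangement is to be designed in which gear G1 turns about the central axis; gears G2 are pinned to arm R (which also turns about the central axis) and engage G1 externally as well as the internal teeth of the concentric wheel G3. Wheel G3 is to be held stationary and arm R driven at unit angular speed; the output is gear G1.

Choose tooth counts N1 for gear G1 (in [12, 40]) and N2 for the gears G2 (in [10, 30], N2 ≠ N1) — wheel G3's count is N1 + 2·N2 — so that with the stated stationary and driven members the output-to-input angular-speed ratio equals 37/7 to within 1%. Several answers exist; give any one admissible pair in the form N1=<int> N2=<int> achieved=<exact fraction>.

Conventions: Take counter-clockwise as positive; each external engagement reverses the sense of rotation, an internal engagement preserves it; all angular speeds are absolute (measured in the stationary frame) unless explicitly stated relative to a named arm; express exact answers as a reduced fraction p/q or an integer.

topology: planetary set — design target 37/7, arm = carrier (Willis)
Willis with ω_ring = 0: ω_sun/ω_arm = (N1+N3)/N1; set equal to 37/7  ⇒  N3/N1 = 37/7 − 1 = 30/7
N3 = N1 + 2·N2  ⇒  N2/N1 = (N3/N1 − 1)/2 = (30/7 − 1)/2 = 23/14
smallest multiple with N1 ≥ 12 and N2 ≥ 10: k = 1  ⇒  N1 = 1·14 = 14, N2 = 1·23 = 23 (N1 ≤ 40, N2 ≤ 30, N2 ≠ N1 ✓), N3 = 14 + 2·23 = 60
check: (N1+N3)/N1 with N1 = 14, N3 = 60 gives 37/7; |achieved − target| = 0 ≤ 37/700 ✓

N1=14 N2=23 achieved=37/7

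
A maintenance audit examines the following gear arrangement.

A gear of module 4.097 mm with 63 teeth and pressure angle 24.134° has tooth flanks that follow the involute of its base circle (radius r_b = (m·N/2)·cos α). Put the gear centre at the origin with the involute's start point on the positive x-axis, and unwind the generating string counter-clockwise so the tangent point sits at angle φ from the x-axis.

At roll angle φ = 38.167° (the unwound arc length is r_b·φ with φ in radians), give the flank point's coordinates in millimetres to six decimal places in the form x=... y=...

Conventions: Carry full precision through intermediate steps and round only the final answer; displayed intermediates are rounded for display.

recognized (one wheel, involute flank): single-mesh tooth geometry, m = 4.097, N = 63
pitch radius r_p = m·N/2 = 4.097·63/2 = 129.055500
base radius r_b = r_p·cos α = 129.055500·cos 24.134° = 117.774979
roll angle φ = 38.167° = 0.66613982 rad
x = r_b·(cos φ + φ·sin φ) = 141.077680
y = r_b·(sin φ − φ·cos φ) = 11.097692

x=141.077680 y=11.097692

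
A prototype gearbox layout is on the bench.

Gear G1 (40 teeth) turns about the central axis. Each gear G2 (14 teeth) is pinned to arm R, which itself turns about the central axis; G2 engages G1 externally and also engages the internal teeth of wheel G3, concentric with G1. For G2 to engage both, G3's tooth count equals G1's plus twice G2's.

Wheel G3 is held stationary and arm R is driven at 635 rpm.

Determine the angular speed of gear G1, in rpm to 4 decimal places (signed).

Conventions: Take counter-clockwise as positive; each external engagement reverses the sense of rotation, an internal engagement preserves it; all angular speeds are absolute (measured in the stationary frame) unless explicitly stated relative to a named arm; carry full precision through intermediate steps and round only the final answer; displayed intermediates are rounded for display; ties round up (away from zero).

planetary set (40T centre, 14T on arm, 68T internal) — Willis relation
normalise by the input: solve with ω_arm = 1, then scale by 635 rpm
ring teeth: 40 + 2·14 = 68
40(ω_sun−ω_arm) = −68(ω_ring−ω_arm),  ω_ring = 0, ω_arm = 1
ω_sun = 1 − (68/40)(0−1) = 27/10
scale: ω_sun = 27/10 × 635 rpm = +1714.5000 rpm

+1714.5000 rpm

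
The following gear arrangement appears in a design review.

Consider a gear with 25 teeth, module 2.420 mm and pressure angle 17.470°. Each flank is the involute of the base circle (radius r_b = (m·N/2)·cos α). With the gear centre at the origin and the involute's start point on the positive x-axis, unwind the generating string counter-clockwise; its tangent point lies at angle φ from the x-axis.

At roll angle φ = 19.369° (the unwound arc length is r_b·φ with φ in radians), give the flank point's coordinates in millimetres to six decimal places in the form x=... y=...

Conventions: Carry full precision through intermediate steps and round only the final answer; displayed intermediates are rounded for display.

x=30.456643 y=0.367348

topology: single-mesh involute geometry — m = 2.420, N = 25
pitch radius r_p = m·N/2 = 2.420·25/2 = 30.250000
base radius r_b = r_p·cos α = 30.250000·cos 17.470° = 28.854697
roll angle φ = 19.369° = 0.33805282 rad
x = r_b·(cos φ + φ·sin φ) = 30.456643
y = r_b·(sin φ − φ·cos φ) = 0.367348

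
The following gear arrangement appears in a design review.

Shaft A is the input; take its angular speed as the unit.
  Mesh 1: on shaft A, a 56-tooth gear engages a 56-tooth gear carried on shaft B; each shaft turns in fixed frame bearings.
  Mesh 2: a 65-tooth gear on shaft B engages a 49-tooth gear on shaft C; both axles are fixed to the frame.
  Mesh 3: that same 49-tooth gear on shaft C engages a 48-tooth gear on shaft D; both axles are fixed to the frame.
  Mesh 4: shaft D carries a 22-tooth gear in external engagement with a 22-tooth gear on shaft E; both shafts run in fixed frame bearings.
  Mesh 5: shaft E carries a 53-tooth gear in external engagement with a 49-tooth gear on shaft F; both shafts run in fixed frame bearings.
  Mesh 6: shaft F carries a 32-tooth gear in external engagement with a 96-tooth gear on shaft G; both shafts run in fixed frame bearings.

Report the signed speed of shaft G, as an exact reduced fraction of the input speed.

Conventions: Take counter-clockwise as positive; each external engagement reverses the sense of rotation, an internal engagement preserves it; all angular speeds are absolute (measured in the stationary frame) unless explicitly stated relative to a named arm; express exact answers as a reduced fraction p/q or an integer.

6-mesh fixed-axis compound train (all bearings frame-fixed)
mesh 1 [56T→56T]: |ω|/ω_in = 1×56/56 = 1, sense flips to −
mesh 2 [65T→49T]: |ω|/ω_in = 1×65/49 = 65/49, sense flips to +
mesh 3 [49T→48T]: |ω|/ω_in = (65/49)×49/48 = 65/48, sense flips to −
mesh 4 [22T→22T]: |ω|/ω_in = (65/48)×22/22 = 65/48, sense flips to +
mesh 5 [53T→49T]: |ω|/ω_in = (65/48)×53/49 = 3445/2352, sense flips to −
mesh 6 [32T→96T]: |ω|/ω_in = (3445/2352)×32/96 = 3445/7056, sense flips to +
signed output speed (× input speed) = 3445/7056

3445/7056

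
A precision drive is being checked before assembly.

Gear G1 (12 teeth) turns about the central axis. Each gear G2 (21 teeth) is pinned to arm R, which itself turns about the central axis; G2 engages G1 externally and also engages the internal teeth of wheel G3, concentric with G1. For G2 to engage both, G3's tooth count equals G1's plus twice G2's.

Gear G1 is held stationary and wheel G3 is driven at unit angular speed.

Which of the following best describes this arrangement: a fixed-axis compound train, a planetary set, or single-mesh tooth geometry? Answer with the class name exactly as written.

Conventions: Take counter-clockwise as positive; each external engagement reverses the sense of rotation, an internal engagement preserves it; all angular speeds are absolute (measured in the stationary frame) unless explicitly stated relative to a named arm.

topology: planetary set — G1 12T / G2 21T / G3 54T, arm = carrier (Willis)
classification: planetary set

planetary set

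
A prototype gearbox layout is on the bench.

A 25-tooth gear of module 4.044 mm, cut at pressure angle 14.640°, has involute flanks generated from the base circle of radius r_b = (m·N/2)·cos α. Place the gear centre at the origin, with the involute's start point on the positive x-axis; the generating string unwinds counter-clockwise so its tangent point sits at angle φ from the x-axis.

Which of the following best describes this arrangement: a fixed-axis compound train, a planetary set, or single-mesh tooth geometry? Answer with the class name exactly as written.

class = single-mesh tooth geometry [base-circle involute, m = 4.044, 25T]
classification: single-mesh tooth geometry

single-mesh tooth geometry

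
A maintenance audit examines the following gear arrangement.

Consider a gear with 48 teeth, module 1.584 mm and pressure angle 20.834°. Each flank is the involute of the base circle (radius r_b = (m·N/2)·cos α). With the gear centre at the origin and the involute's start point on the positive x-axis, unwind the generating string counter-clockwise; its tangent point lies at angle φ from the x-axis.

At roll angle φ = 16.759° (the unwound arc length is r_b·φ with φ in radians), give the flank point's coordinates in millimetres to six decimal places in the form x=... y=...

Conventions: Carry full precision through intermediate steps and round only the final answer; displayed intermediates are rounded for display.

class = single-mesh tooth geometry [base-circle involute, m = 1.584, 48T]
pitch radius r_p = m·N/2 = 1.584·48/2 = 38.016000
base radius r_b = r_p·cos α = 38.016000·cos 20.834° = 35.530316
roll angle φ = 16.759° = 0.29249973 rad
x = r_b·(cos φ + φ·sin φ) = 37.017878
y = r_b·(sin φ − φ·cos φ) = 0.293856

x=37.017878 y=0.293856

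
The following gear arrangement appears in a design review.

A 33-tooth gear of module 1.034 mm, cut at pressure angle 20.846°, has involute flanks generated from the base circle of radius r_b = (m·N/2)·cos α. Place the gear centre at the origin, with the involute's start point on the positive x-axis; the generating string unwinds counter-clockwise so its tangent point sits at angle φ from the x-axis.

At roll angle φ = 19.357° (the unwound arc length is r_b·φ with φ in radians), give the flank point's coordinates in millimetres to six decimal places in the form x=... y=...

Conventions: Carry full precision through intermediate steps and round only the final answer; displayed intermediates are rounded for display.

x=16.828312 y=0.202611

class = single-mesh tooth geometry [base-circle involute, m = 1.034, 33T]
pitch radius r_p = m·N/2 = 1.034·33/2 = 17.061000
base radius r_b = r_p·cos α = 17.061000·cos 20.846° = 15.944192
roll angle φ = 19.357° = 0.33784338 rad
x = r_b·(cos φ + φ·sin φ) = 16.828312
y = r_b·(sin φ − φ·cos φ) = 0.202611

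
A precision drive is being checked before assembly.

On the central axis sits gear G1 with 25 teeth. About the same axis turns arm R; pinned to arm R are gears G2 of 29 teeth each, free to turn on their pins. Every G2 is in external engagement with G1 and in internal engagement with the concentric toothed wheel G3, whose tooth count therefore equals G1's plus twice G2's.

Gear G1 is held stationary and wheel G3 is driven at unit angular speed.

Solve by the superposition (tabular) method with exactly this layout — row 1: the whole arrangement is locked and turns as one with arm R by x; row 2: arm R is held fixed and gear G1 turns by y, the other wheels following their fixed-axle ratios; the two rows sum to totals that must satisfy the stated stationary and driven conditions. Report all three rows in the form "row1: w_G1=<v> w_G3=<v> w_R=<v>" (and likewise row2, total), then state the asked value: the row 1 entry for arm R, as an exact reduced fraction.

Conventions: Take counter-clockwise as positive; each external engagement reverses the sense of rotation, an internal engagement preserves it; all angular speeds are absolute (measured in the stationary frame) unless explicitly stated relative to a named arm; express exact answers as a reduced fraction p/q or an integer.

class = planetary set [G3 = 25+2·29 = 83; Willis about the carrier]
superposition row 1 [locked train]: every member turns x
row 2 — arm fixed, fixed-axis ratios: sun y, ring −(25/83)·y, arm 0
boundary: total ω_sun = x + y = 0 and total ω_ring = x − (25/83)·y = 1  ⇒  y = -83/108, x = 83/108
row 2 ring = −(25/83)·(-83/108) = 25/108
totals (row 1 + row 2): sun 83/108 + (-83/108) = 0, ring 83/108 + 25/108 = 1, arm 83/108 + 0 = 83/108
asked cell (row1, arm) = 83/108

row1: w_G1=83/108 w_G3=83/108 w_R=83/108
row2: w_G1=-83/108 w_G3=25/108 w_R=0
total: w_G1=0 w_G3=1 w_R=83/108
asked value: 83/108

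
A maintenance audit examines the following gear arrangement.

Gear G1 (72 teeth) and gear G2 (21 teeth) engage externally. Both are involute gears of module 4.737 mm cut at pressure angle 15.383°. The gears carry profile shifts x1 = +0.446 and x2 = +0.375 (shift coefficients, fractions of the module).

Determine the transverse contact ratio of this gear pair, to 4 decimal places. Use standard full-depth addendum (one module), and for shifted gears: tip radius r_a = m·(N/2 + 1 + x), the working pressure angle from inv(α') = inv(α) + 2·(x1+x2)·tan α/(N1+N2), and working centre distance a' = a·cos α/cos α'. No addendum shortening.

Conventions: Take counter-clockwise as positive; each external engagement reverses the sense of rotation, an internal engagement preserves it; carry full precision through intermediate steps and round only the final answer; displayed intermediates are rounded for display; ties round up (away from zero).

1.7659

class = single-mesh tooth geometry [involute pair 72T × 21T, m = 4.737]
base radii: r_b1 = 164.422547, r_b2 = 47.956576
tip radii: r_a1 = 177.381702, r_a2 = 56.251875
inv(α') = inv(15.383°) + 2·(+0.446+0.375)·tan α/(72+21) = 0.01150031  ⇒  α' = 18.39232°
a' = a·cos α / cos α' = 220.2705·cos 15.383°/cos 18.39232° = 223.811807
action lengths: √(r_a1²−r_b1²) = 66.554446, √(r_a2²−r_b2²) = 29.401365
base pitch p_b = π·m·cos α = 14.348574
CR = (66.554446 + 29.401365 − 223.811807·sin 18.39232°)/14.348574 = 1.765911
contact ratio ≈ 1.7659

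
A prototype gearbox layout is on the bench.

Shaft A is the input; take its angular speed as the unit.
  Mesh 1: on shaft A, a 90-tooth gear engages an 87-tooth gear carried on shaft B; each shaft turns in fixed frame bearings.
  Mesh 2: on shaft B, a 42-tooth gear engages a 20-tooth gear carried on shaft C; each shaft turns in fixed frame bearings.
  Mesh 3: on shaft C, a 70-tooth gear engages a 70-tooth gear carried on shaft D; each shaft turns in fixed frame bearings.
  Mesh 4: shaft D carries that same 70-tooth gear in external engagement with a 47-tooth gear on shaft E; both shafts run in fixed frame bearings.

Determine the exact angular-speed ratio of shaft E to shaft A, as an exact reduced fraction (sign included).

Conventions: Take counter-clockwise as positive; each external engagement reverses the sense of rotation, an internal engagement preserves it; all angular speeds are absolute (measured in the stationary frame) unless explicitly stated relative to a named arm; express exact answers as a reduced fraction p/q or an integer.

class = fixed-axis compound train [4 meshes; 4 ratios multiply, 4 sense flips]
mesh 1 [90T→87T]: running ratio 30/29, sense −
mesh 2 [42T→20T]: running ratio 63/29, sense +
mesh 3 [70T→70T]: running ratio 63/29, sense −
mesh 4 [70T→47T]: running ratio 4410/1363, sense +
ω_out/ω_in = 4410/1363

4410/1363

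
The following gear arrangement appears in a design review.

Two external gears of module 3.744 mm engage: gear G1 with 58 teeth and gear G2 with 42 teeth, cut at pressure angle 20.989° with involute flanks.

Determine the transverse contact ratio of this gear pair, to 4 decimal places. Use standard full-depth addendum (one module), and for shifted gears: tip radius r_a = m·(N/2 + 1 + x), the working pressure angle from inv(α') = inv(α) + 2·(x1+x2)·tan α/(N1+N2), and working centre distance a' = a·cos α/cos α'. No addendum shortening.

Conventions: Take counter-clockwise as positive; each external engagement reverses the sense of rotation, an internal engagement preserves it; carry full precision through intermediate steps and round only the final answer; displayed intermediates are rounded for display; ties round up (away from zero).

single-mesh involute tooth geometry (58T engaging 42T at module 3.744)
base radii: r_b1 = 101.371897, r_b2 = 73.407236
tip radii: r_a1 = 112.320000, r_a2 = 82.368000
no profile shift: α' = α, a' = a
action lengths: √(r_a1²−r_b1²) = 48.368595, √(r_a2²−r_b2²) = 37.361279
base pitch p_b = π·m·cos α = 10.981697
CR = (48.368595 + 37.361279 − 187.200000·sin 20.98900°)/10.981697 = 1.700734
contact ratio ≈ 1.7007

1.7007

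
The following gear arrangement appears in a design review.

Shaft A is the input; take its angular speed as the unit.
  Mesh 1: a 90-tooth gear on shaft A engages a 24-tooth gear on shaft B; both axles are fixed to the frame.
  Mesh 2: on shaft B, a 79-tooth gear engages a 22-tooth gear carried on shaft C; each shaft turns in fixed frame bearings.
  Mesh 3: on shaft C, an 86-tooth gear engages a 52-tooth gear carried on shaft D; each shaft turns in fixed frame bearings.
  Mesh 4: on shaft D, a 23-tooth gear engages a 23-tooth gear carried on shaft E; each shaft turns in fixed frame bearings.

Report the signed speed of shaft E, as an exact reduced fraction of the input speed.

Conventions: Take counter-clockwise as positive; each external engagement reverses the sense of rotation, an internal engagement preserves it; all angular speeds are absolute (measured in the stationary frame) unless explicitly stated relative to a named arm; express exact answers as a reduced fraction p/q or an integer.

4-mesh fixed-axis compound train (all bearings frame-fixed)
mesh 1 [90T→24T]: |ω|/ω_in = 1×90/24 = 15/4, sense flips to −
mesh 2 [79T→22T]: |ω|/ω_in = (15/4)×79/22 = 1185/88, sense flips to +
mesh 3 [86T→52T]: |ω|/ω_in = (1185/88)×86/52 = 50955/2288, sense flips to −
mesh 4 [23T→23T]: |ω|/ω_in = (50955/2288)×23/23 = 50955/2288, sense flips to +
signed output speed (× input speed) = 50955/2288

50955/2288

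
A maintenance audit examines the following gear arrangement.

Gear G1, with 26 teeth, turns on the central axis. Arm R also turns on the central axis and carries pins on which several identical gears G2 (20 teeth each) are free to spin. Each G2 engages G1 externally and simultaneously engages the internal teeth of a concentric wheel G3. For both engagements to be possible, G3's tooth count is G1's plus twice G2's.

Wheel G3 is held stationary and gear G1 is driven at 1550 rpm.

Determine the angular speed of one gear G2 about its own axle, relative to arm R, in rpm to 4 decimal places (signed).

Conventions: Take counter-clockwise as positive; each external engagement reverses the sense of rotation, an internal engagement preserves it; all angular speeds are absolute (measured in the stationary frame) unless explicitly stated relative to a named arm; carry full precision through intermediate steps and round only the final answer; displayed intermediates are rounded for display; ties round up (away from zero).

class = planetary set [G3 = 26+2·20 = 66; Willis about the carrier]
normalise by the input: solve with ω_sun = 1, then scale by 1550 rpm
ring teeth: 26 + 2·20 = 66
26(ω_sun−ω_arm) = −66(ω_ring−ω_arm),  ω_ring = 0, ω_sun = 1
26(1−ω_arm) = −66(0−ω_arm)  ⇒  92·ω_arm = 26  ⇒  ω_arm = 13/46
sun–planet mesh: 26·(1−13/46) = −20·(ω_p−ω_arm)  ⇒  ω_p−ω_arm = -429/460
scale: ω_p−ω_arm = -429/460 × 1550 rpm = -1445.5435 rpm

-1445.5435 rpm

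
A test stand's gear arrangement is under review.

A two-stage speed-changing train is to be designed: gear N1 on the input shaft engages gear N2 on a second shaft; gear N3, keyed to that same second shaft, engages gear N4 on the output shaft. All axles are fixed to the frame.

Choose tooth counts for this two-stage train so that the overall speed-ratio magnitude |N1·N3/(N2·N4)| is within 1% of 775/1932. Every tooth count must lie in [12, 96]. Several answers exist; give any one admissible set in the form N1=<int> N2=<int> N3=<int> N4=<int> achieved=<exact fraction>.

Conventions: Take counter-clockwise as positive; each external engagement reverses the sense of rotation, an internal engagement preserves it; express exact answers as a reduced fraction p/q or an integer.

design class (target 775/1932): fixed-axis compound train
target = 775/1932 in lowest terms: an exact hit needs N1·N3 = k·775 and N2·N4 = k·1932 for one integer k, every count in [12, 96]; additionally prefer no 1:1 stage (N1 ≠ N2, N3 ≠ N4)
k = 1: N1·N3 = 775 = 25·31, N2·N4 = 1932 = 21·92
achieved = 25·31/(21·92) = 775/1932; |achieved − target| = 0 ≤ 31/7728 ✓

N1=25 N2=21 N3=31 N4=92 achieved=775/1932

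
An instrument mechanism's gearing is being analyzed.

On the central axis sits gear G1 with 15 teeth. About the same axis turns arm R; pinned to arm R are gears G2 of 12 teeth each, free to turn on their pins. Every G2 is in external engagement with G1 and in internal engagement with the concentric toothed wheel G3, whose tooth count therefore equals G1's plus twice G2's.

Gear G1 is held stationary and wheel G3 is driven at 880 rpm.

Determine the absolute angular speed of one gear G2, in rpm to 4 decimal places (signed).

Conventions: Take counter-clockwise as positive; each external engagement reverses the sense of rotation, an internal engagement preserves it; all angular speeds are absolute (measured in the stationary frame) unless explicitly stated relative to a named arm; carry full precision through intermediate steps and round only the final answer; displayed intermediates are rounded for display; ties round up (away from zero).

+1430.0000 rpm

planetary set (15T centre, 12T on arm, 39T internal) — Willis relation
normalise by the input: solve with ω_ring = 1, then scale by 880 rpm
ring teeth: 15 + 2·12 = 39
15(ω_sun−ω_arm) = −39(ω_ring−ω_arm),  ω_sun = 0, ω_ring = 1
15(0−ω_arm) = −39(1−ω_arm)  ⇒  54·ω_arm = 39  ⇒  ω_arm = 13/18
sun–planet mesh: 15·(0−13/18) = −12·(ω_p−ω_arm)  ⇒  ω_p−ω_arm = 65/72
ω_p = 13/18 + 65/72 = 13/8
scale: ω_p = 13/8 × 880 rpm = +1430.0000 rpm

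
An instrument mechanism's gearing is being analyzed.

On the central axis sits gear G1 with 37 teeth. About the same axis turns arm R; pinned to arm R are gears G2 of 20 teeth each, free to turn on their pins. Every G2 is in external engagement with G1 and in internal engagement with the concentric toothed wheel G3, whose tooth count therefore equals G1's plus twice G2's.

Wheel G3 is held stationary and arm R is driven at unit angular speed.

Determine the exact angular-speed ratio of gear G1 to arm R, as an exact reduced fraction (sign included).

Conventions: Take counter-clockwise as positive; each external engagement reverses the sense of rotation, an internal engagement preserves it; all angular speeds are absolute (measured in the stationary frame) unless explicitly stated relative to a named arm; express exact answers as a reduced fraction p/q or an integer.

114/37

topology: planetary set — G1 37T / G2 20T / G3 77T, arm = carrier (Willis)
ring teeth: 37 + 2·20 = 77
37(ω_sun−ω_arm) = −77(ω_ring−ω_arm),  ω_ring = 0, ω_arm = 1
ω_sun = 1 − (77/37)(0−1) = 114/37
ω_out/ω_in = 114/37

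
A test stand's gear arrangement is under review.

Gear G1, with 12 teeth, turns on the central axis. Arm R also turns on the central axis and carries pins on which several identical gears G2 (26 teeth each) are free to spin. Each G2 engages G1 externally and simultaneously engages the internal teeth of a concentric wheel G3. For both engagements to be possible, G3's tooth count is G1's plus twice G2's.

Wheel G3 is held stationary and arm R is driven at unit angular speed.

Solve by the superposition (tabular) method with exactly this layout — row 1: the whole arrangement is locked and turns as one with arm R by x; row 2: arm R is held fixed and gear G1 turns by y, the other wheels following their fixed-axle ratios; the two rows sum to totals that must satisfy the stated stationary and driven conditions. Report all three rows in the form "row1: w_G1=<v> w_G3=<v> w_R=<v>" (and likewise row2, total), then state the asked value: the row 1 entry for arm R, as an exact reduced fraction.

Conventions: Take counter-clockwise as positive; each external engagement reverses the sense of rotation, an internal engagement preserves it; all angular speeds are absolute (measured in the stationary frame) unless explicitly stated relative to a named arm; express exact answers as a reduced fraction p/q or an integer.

row1: w_G1=1 w_G3=1 w_R=1
row2: w_G1=16/3 w_G3=-1 w_R=0
total: w_G1=19/3 w_G3=0 w_R=1
asked value: 1

class = planetary set [G3 = 12+2·26 = 64; Willis about the carrier]
superposition row 1 [locked train]: every member turns x
row 2: sun turns y, ring = −(12/64)·y, arm 0
boundary: total ω_ring = x − (12/64)·y = 0 and total ω_arm = x = 1  ⇒  y = 16/3, x = 1
row 2 ring = −(12/64)·16/3 = -1
totals (row 1 + row 2): sun 1 + 16/3 = 19/3, ring 1 + (-1) = 0, arm 1 + 0 = 1
asked cell (row1, arm) = 1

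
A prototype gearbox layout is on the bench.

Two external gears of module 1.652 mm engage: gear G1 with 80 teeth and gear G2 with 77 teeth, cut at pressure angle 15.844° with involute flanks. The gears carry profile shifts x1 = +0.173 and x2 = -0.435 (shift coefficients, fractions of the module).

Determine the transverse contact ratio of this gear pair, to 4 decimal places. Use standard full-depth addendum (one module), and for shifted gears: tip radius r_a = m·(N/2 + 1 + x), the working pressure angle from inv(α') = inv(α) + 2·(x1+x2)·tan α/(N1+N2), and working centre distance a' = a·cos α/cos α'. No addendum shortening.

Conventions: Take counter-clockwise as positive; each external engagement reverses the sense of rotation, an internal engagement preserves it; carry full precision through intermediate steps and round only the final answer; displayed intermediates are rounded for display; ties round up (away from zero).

2.1963

topology: single-mesh involute geometry — m = 1.652, 80T/77T pair
base radii: r_b1 = 63.569529, r_b2 = 61.185672
tip radii: r_a1 = 68.017796, r_a2 = 64.535380
inv(α') = inv(15.844°) + 2·(+0.173-0.435)·tan α/(80+77) = 0.00632392  ⇒  α' = 15.13762°
a' = a·cos α / cos α' = 129.6820·cos 15.844°/cos 15.13762° = 129.239639
action lengths: √(r_a1²−r_b1²) = 24.193709, √(r_a2²−r_b2²) = 20.521424
base pitch p_b = π·m·cos α = 4.992739
CR = (24.193709 + 20.521424 − 129.239639·sin 15.13762°)/4.992739 = 2.196330
contact ratio ≈ 2.1963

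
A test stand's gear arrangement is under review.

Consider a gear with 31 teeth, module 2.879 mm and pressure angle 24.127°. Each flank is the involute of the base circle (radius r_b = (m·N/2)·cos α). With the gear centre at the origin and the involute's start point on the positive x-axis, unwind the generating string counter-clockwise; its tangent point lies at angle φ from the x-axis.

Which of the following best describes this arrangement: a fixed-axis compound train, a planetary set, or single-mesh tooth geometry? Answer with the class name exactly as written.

recognized (one wheel, involute flank): single-mesh tooth geometry, m = 2.879, N = 31
classification: single-mesh tooth geometry

single-mesh tooth geometry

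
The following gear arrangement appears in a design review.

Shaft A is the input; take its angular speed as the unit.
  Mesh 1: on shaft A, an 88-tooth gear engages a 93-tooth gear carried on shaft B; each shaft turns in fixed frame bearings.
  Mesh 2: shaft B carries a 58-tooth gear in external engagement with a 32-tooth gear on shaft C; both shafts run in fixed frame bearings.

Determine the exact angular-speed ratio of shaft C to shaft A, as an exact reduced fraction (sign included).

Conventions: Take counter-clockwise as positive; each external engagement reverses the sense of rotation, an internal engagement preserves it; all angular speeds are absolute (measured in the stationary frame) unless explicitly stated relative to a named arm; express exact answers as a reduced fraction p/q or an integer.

319/186

class = fixed-axis compound train [2 meshes; 2 ratios multiply, 2 sense flips]
mesh 1 [88T→93T]: running ratio 88/93, sense −
mesh 2 [58T→32T]: running ratio 319/186, sense +
ω_out/ω_in = 319/186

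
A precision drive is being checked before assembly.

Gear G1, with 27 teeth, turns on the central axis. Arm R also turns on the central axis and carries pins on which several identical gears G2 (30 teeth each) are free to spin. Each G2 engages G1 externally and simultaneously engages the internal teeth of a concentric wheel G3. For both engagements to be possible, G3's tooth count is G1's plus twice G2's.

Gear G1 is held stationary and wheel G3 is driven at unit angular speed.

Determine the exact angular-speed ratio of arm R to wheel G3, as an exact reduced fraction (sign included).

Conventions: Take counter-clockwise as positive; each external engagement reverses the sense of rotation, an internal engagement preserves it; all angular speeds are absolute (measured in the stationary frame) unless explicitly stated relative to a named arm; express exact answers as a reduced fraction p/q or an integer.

29/38

planetary set (27T centre, 30T on arm, 87T internal) — Willis relation
ring teeth: 27 + 2·30 = 87
27(ω_sun−ω_arm) = −87(ω_ring−ω_arm),  ω_sun = 0, ω_ring = 1
27(0−ω_arm) = −87(1−ω_arm)  ⇒  114·ω_arm = 87  ⇒  ω_arm = 29/38
ω_out/ω_in = 29/38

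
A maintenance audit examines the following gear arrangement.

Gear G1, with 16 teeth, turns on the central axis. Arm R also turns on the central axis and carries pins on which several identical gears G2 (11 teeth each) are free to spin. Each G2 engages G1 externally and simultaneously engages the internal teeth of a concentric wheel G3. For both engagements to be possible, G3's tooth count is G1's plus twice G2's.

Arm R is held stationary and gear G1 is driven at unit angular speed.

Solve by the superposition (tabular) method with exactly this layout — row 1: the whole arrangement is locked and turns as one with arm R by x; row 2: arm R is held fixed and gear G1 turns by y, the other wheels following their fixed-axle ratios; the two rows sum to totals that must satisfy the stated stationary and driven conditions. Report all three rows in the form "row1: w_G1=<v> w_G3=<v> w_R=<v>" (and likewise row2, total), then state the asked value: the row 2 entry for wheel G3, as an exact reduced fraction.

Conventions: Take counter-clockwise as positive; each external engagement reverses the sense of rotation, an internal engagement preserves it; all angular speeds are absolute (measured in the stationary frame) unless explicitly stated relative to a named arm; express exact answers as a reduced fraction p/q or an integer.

row1: w_G1=0 w_G3=0 w_R=0
row2: w_G1=1 w_G3=-8/19 w_R=0
total: w_G1=1 w_G3=-8/19 w_R=0
asked value: -8/19

topology: planetary set — G1 16T / G2 11T / G3 38T, arm = carrier (Willis)
row 1 (train locked, turned with arm): all members turn x
row 2 — arm fixed, fixed-axis ratios: sun y, ring −(16/38)·y, arm 0
boundary: total ω_arm = x = 0 and total ω_sun = x + y = 1  ⇒  y = 1, x = 0
row 2 ring = −(16/38)·1 = -8/19
totals (row 1 + row 2): sun 0 + 1 = 1, ring 0 + (-8/19) = -8/19, arm 0 + 0 = 0
asked cell (row2, ring) = -8/19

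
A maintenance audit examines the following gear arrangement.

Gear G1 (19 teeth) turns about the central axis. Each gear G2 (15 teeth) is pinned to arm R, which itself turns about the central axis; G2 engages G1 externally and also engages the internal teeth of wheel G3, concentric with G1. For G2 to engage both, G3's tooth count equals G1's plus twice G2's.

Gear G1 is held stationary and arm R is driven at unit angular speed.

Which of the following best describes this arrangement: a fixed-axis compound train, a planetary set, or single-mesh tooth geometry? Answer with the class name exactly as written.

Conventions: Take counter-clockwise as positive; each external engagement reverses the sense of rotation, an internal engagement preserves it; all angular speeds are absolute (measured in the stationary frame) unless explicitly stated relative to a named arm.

planetary set

recognized (axles ride arm R): planetary set, 19/15/49 teeth
classification: planetary set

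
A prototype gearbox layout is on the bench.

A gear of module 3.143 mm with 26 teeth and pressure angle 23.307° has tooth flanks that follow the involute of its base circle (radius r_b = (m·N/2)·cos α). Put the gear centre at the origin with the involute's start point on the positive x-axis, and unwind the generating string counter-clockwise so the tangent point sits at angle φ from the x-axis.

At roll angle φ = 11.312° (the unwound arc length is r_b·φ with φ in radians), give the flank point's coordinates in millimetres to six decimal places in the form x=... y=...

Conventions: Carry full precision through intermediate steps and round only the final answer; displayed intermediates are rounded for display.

topology: single-mesh involute geometry — m = 3.143, N = 26
pitch radius r_p = m·N/2 = 3.143·26/2 = 40.859000
base radius r_b = r_p·cos α = 40.859000·cos 23.307° = 37.524826
roll angle φ = 11.312° = 0.19743164 rad
x = r_b·(cos φ + φ·sin φ) = 38.249059
y = r_b·(sin φ − φ·cos φ) = 0.095886

x=38.249059 y=0.095886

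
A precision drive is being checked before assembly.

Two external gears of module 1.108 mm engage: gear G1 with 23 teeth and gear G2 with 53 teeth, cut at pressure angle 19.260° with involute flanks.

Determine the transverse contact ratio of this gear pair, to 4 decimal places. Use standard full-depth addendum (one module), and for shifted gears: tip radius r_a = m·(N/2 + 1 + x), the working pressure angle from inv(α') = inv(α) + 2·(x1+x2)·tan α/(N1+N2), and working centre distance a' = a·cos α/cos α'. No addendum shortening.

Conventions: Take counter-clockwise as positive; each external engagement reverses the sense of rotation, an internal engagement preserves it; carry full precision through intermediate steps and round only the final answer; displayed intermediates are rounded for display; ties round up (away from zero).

1.7132

class = single-mesh tooth geometry [involute pair 23T × 53T, m = 1.108]
base radii: r_b1 = 12.028849, r_b2 = 27.718652
tip radii: r_a1 = 13.850000, r_a2 = 30.470000
no profile shift: α' = α, a' = a
action lengths: √(r_a1²−r_b1²) = 6.865078, √(r_a2²−r_b2²) = 12.652954
base pitch p_b = π·m·cos α = 3.286065
CR = (6.865078 + 12.652954 − 42.104000·sin 19.26000°)/3.286065 = 1.713234
contact ratio ≈ 1.7132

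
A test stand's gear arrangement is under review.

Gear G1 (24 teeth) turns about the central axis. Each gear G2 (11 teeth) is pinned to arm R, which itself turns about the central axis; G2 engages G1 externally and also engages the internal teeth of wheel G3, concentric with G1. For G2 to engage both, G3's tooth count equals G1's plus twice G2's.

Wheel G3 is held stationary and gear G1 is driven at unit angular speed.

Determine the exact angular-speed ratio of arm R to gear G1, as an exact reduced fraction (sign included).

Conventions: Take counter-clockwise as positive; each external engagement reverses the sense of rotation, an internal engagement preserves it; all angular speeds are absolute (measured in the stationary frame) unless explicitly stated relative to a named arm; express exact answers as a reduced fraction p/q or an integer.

12/35

planetary set (24T centre, 11T on arm, 46T internal) — Willis relation
ring teeth: 24 + 2·11 = 46
24(ω_sun−ω_arm) = −46(ω_ring−ω_arm),  ω_ring = 0, ω_sun = 1
24(1−ω_arm) = −46(0−ω_arm)  ⇒  70·ω_arm = 24  ⇒  ω_arm = 12/35
ω_out/ω_in = 12/35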